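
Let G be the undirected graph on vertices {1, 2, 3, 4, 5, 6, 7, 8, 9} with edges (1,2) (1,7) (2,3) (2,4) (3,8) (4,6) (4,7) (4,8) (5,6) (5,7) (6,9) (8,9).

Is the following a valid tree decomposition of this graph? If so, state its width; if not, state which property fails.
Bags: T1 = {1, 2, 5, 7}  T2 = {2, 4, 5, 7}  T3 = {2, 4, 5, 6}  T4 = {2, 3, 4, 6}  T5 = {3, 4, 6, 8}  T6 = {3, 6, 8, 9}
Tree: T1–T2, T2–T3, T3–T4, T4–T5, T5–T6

Yes; width 3.

Vertex coverage: the bags together contain {1, 2, 3, 4, 5, 6, 7, 8, 9}, the full vertex set. Edge coverage: each edge of G has both endpoints in at least one bag. Running intersection: for every vertex, the bags containing it form a connected subtree. All three properties hold, so this is a valid tree decomposition of width max|bag| − 1 = 3, and hence tw(G) ≤ 3.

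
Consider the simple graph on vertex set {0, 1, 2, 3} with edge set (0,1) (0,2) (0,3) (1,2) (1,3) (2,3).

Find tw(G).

3

A width-3 tree decomposition is:
Bags: B1 = {0, 1, 2, 3}
Tree: (single bag)
A single bag containing all 4 vertices is trivially a valid decomposition of width 3. For the lower bound, the 4 vertices {0, 1, 2, 3} are pairwise adjacent, and any tree decomposition puts a clique entirely inside one bag — forcing width ≥ 3. The upper and lower bounds meet at 3, so that is the treewidth.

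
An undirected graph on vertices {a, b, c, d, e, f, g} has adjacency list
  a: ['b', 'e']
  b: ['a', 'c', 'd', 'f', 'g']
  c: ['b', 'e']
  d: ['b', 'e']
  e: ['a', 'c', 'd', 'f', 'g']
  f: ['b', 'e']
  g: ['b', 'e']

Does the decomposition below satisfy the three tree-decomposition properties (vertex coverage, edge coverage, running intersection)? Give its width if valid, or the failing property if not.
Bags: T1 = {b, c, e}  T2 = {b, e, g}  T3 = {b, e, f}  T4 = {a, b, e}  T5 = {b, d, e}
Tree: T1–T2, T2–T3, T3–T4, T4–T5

Every vertex of G appears in some bag (union = {a, b, c, d, e, f, g}); every edge is covered by a bag; and for each vertex v the set of bags containing v is connected in the bag tree. The decomposition is therefore valid. The largest bag has 3 vertices, so the width is 2.

Yes; width 2.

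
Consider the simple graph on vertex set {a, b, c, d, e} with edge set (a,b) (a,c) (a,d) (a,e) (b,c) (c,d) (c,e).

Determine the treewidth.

2

A width-2 tree decomposition is:
Bags: B1 = {a, c, e}  B2 = {a, b, c}  B3 = {a, c, d}
Tree: B1–B2, B2–B3
Each bag holds 3 vertices, so the decomposition has width 2, which upper-bounds the treewidth. On the other hand G contains the 3-clique {a, c, d}. A clique must lie in a single bag of any decomposition, so no decomposition can have width below 2. Therefore the treewidth is 2.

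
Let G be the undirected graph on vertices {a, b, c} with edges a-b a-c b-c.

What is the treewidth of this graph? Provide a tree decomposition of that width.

A single bag containing all 3 vertices is trivially a valid decomposition of width 2. Conversely, {a, b, c} is a clique of size 3, and the vertices of any clique must share a bag in every tree decomposition; so some bag has ≥ 3 vertices and tw(G) ≥ 2. Hence tw(G) = 2 exactly.

Treewidth 2.
One such decomposition:
Bags: B1 = {a, b, c}
Tree: (single bag)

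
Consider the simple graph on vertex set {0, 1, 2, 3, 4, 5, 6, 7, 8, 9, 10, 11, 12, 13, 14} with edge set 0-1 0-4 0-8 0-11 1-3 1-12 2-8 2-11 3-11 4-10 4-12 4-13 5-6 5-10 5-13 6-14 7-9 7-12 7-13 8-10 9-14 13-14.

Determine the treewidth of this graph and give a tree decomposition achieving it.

Every bag has size at most 4, so the width is 4 − 1 = 3 and tw(G) ≤ 3. For the lower bound: the 4 vertex sets {2,3,11}, {1}, {0}, {4,8,10,12} are disjoint, each induces a connected subgraph, and every pair is joined by at least one edge of G. Contracting each set to a single vertex therefore yields K_{4} as a minor, and since treewidth is minor-monotone, tw(G) ≥ tw(K_{4}) = 3. Hence tw(G) = 3 exactly.

Treewidth 3.
One optimal decomposition is:
Bags: B1 = {1, 2, 3, 11}  B2 = {0, 1, 2, 11}  B3 = {0, 1, 2, 8}  B4 = {0, 1, 8, 12}  B5 = {0, 4, 8, 12}  B6 = {4, 8, 10, 12}  B7 = {4, 7, 10, 12}  B8 = {4, 7, 10, 13}  B9 = {5, 7, 10, 13}  B10 = {5, 7, 9, 13}  B11 = {5, 9, 13, 14}  B12 = {5, 6, 9, 14}
Tree: B1–B2, B2–B3, B3–B4, B4–B5, B5–B6, B6–B7, B7–B8, B8–B9, B9–B10, B10–B11, B11–B12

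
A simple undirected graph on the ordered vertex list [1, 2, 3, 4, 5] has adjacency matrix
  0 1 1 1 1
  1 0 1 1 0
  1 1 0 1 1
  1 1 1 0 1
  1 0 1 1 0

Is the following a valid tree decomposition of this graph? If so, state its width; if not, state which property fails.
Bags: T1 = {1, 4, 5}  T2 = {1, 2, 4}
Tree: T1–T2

A tree decomposition must satisfy three properties: every vertex lies in some bag; for every edge, both endpoints lie together in some bag; and for every vertex, the bags containing it form a connected subtree. Here vertex 3 appears in no bag, so the decomposition is invalid.

No — vertex 3 appears in no bag.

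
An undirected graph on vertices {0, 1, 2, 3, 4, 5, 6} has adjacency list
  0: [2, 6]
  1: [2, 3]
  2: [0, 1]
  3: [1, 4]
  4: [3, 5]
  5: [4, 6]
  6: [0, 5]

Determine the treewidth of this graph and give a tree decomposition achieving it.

Treewidth 2.
Bags: B1 = {0, 2, 6}  B2 = {2, 5, 6}  B3 = {2, 4, 5}  B4 = {2, 3, 4}  B5 = {1, 2, 3}
Tree: B1–B2, B2–B3, B3–B4, B4–B5

Each bag holds 3 vertices, so the decomposition has width 2, which upper-bounds the treewidth. The edges 2–0–6–5–4–3–1–2 form a cycle, so G is not a tree and its treewidth is at least 2. Therefore the treewidth is 2.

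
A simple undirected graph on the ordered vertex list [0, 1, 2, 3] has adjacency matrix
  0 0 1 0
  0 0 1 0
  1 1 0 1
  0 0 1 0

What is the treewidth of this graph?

1

A width-1 tree decomposition is:
Bags: B1 = {2, 3}  B2 = {0, 2}  B3 = {1, 2}
Tree: B1–B2, B2–B3
The largest bag has 2 vertices, giving width 1; this decomposition certifies tw(G) ≤ 1. Since G has at least one edge (e.g. 2–3), it is not an edgeless graph, so tw(G) ≥ 1. Therefore the treewidth is 1.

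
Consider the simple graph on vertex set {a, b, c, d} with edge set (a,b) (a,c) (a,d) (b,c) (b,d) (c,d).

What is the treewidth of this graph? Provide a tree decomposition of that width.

A single bag containing all 4 vertices is trivially a valid decomposition of width 3. For the lower bound, the 4 vertices {a, b, c, d} are pairwise adjacent, and any tree decomposition puts a clique entirely inside one bag — forcing width ≥ 3. Combining the bounds, tw(G) = 3.

Treewidth 3.
One optimal decomposition is:
Bags: B1 = {a, b, c, d}
Tree: (single bag)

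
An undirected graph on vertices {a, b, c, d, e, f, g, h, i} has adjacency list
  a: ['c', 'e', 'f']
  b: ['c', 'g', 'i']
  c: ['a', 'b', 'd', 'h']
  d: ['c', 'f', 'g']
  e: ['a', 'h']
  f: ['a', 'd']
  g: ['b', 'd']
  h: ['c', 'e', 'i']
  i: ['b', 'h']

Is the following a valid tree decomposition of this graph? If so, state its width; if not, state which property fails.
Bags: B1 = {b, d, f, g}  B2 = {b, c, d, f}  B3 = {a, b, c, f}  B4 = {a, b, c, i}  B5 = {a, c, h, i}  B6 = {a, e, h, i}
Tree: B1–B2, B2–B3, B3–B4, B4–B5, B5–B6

Every vertex of G appears in some bag (union = {a, b, c, d, e, f, g, h, i}); every edge is covered by a bag; and for each vertex v the set of bags containing v is connected in the bag tree. The decomposition is therefore valid. The largest bag has 4 vertices, so the width is 3.

Yes; width 3.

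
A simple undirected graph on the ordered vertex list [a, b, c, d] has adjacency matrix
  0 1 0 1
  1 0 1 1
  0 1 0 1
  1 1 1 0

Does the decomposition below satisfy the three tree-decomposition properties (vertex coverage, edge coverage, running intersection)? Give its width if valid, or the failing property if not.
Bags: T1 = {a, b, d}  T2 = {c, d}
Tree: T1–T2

No — edge (b,c) lies in no bag.

A tree decomposition must satisfy three properties: every vertex lies in some bag; for every edge, both endpoints lie together in some bag; and for every vertex, the bags containing it form a connected subtree. Here edge (b,c) lies in no bag, so the decomposition is invalid.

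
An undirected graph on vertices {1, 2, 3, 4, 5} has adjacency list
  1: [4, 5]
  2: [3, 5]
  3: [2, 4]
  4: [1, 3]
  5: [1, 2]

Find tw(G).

A width-2 tree decomposition is:
Bags: B1 = {2, 3, 5}  B2 = {1, 3, 5}  B3 = {1, 3, 4}
Tree: B1–B2, B2–B3
Each bag holds 3 vertices, so the decomposition has width 2, which upper-bounds the treewidth. The edges 3–2–5–1–4–3 form a cycle, so G is not a tree and its treewidth is at least 2. The upper and lower bounds meet at 2, so that is the treewidth.

2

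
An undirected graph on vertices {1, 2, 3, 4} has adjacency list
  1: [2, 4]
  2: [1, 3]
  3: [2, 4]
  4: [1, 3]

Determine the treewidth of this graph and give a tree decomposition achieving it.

Treewidth 2.
Bags: B1 = {1, 2, 4}  B2 = {2, 3, 4}
Tree: B1–B2

Each bag holds 3 vertices, so the decomposition has width 2, which upper-bounds the treewidth. Since 2–1–4–3–2 is a cycle in G, G is not acyclic. Forests are exactly the graphs of treewidth ≤ 1, so tw(G) ≥ 2. The upper and lower bounds meet at 2, so that is the treewidth.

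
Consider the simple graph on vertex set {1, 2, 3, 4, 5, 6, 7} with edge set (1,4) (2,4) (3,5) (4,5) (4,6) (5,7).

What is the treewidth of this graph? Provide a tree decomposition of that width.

Treewidth 1.
One such decomposition:
Bags: B1 = {2, 4}  B2 = {4, 6}  B3 = {4, 5}  B4 = {3, 5}  B5 = {1, 4}  B6 = {5, 7}
Tree: B1–B2, B2–B3, B3–B4, B3–B5, B4–B6

The largest bag has 2 vertices, giving width 1; this decomposition certifies tw(G) ≤ 1. G has an edge, so its treewidth is at least 1. Hence tw(G) = 1 exactly.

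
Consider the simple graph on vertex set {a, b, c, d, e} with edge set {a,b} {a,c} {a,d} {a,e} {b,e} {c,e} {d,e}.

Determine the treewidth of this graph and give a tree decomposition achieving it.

Each bag holds 3 vertices, so the decomposition has width 2, which upper-bounds the treewidth. For the lower bound, the 3 vertices {a, d, e} are pairwise adjacent, and any tree decomposition puts a clique entirely inside one bag — forcing width ≥ 2. Combining the bounds, tw(G) = 2.

Treewidth 2.
Bags: B1 = {a, c, e}  B2 = {a, b, e}  B3 = {a, d, e}
Tree: B1–B2, B2–B3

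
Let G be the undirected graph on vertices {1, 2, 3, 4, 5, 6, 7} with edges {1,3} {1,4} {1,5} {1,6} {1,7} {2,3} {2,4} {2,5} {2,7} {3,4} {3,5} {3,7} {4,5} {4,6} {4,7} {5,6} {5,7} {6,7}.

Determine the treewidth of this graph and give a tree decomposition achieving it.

Every bag has size at most 5, so the width is 5 − 1 = 4 and tw(G) ≤ 4. Conversely, {1, 3, 4, 5, 7} is a clique of size 5, and the vertices of any clique must share a bag in every tree decomposition; so some bag has ≥ 5 vertices and tw(G) ≥ 4. Combining the bounds, tw(G) = 4.

Treewidth 4.
One optimal decomposition is:
Bags: B1 = {2, 3, 4, 5, 7}  B2 = {1, 3, 4, 5, 7}  B3 = {1, 4, 5, 6, 7}
Tree: B1–B2, B2–B3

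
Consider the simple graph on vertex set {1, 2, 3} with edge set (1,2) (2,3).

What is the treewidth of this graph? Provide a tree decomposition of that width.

Treewidth 1.
One optimal decomposition is:
Bags: B1 = {2, 3}  B2 = {1, 2}
Tree: B1–B2

Each bag holds 2 vertices, so the decomposition has width 1, which upper-bounds the treewidth. Since G has at least one edge (e.g. 3–2), it is not an edgeless graph, so tw(G) ≥ 1. Combining the bounds, tw(G) = 1.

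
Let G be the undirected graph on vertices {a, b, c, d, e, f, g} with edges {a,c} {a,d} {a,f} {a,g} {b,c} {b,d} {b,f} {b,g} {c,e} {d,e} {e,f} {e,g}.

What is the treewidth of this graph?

3

A width-3 tree decomposition is:
Bags: B1 = {a, b, c, e}  B2 = {a, b, d, e}  B3 = {a, b, e, g}  B4 = {a, b, e, f}
Tree: B1–B2, B2–B3, B3–B4
Each bag holds 4 vertices, so the decomposition has width 3, which upper-bounds the treewidth. For the lower bound: the 4 vertex sets {a,c}, {d,e}, {b}, {g} are disjoint, each induces a connected subgraph, and every pair is joined by at least one edge of G. Contracting each set to a single vertex therefore yields K_{4} as a minor, and since treewidth is minor-monotone, tw(G) ≥ tw(K_{4}) = 3. The upper and lower bounds meet at 3, so that is the treewidth.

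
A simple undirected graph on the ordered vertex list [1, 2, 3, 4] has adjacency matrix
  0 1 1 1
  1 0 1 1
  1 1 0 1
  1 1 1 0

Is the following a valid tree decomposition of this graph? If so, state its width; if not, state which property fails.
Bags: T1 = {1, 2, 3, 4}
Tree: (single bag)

Yes; width 3.

Every vertex of G appears in some bag (union = {1, 2, 3, 4}); every edge is covered by a bag; and for each vertex v the set of bags containing v is connected in the bag tree. The decomposition is therefore valid. The largest bag has 4 vertices, so the width is 3.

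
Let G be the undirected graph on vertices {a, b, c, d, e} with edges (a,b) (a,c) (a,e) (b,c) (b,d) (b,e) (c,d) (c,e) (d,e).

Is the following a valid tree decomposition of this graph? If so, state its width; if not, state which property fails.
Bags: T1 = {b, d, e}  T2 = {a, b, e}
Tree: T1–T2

No — vertex c appears in no bag.

A tree decomposition must satisfy three properties: every vertex lies in some bag; for every edge, both endpoints lie together in some bag; and for every vertex, the bags containing it form a connected subtree. Here vertex c appears in no bag, so the decomposition is invalid.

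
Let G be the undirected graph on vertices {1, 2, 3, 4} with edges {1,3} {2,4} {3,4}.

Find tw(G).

A width-1 tree decomposition is:
Bags: B1 = {1, 3}  B2 = {3, 4}  B3 = {2, 4}
Tree: B1–B2, B2–B3
The largest bag has 2 vertices, giving width 1; this decomposition certifies tw(G) ≤ 1. Since G has at least one edge (e.g. 1–3), it is not an edgeless graph, so tw(G) ≥ 1. Therefore the treewidth is 1.

1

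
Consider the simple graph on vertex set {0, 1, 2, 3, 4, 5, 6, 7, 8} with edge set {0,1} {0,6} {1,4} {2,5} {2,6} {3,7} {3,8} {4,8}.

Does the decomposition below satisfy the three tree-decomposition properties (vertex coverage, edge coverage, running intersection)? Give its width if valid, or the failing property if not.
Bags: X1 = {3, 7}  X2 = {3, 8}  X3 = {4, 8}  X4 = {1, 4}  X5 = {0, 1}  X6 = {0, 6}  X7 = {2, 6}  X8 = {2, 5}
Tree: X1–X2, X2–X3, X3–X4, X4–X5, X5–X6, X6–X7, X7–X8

Yes; width 1.

Every vertex of G appears in some bag (union = {0, 1, 2, 3, 4, 5, 6, 7, 8}); every edge is covered by a bag; and for each vertex v the set of bags containing v is connected in the bag tree. The decomposition is therefore valid. The largest bag has 2 vertices, so the width is 1.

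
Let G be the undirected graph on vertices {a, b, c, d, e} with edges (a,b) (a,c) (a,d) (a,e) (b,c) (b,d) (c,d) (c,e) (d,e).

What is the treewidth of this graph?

3

A width-3 tree decomposition is:
Bags: B1 = {a, b, c, d}  B2 = {a, c, d, e}
Tree: B1–B2
Every bag has size at most 4, so the width is 4 − 1 = 3 and tw(G) ≤ 3. For the lower bound, the 4 vertices {a, c, d, e} are pairwise adjacent, and any tree decomposition puts a clique entirely inside one bag — forcing width ≥ 3. Combining the bounds, tw(G) = 3.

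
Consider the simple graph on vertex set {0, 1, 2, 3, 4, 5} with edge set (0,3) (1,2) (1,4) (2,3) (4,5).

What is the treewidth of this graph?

A width-1 tree decomposition is:
Bags: B1 = {4, 5}  B2 = {1, 4}  B3 = {1, 2}  B4 = {2, 3}  B5 = {0, 3}
Tree: B1–B2, B2–B3, B3–B4, B4–B5
Each bag holds 2 vertices, so the decomposition has width 1, which upper-bounds the treewidth. Since G has at least one edge (e.g. 5–4), it is not an edgeless graph, so tw(G) ≥ 1. Combining the bounds, tw(G) = 1.

1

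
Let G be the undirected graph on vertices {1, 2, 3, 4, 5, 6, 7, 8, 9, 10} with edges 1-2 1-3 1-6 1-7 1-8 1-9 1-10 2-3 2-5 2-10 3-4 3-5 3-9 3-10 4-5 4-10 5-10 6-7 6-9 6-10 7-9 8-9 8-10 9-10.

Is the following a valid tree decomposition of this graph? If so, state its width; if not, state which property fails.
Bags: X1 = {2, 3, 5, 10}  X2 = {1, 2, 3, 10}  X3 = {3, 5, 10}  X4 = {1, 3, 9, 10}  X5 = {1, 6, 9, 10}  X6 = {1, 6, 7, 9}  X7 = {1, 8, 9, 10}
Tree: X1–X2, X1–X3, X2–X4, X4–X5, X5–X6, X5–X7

A tree decomposition must satisfy three properties: every vertex lies in some bag; for every edge, both endpoints lie together in some bag; and for every vertex, the bags containing it form a connected subtree. Here vertex 4 appears in no bag, so the decomposition is invalid.

No — vertex 4 appears in no bag.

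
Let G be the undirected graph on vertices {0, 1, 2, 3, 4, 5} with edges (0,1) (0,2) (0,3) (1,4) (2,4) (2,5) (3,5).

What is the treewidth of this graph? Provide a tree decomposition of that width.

Treewidth 2.
Bags: B1 = {0, 1, 4}  B2 = {0, 2, 4}  B3 = {0, 2, 3}  B4 = {2, 3, 5}
Tree: B1–B2, B2–B3, B3–B4

Each bag holds 3 vertices, so the decomposition has width 2, which upper-bounds the treewidth. The edges 1–4–2–0–1 form a cycle, so G is not a tree and its treewidth is at least 2. The upper and lower bounds meet at 2, so that is the treewidth.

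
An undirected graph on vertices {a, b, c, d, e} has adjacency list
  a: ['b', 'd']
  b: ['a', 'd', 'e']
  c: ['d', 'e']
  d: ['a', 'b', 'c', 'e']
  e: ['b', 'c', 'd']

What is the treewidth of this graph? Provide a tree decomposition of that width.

Each bag holds 3 vertices, so the decomposition has width 2, which upper-bounds the treewidth. For the lower bound, the 3 vertices {c, d, e} are pairwise adjacent, and any tree decomposition puts a clique entirely inside one bag — forcing width ≥ 2. Hence tw(G) = 2 exactly.

Treewidth 2.
One optimal decomposition is:
Bags: B1 = {b, d, e}  B2 = {a, b, d}  B3 = {c, d, e}
Tree: B1–B2, B1–B3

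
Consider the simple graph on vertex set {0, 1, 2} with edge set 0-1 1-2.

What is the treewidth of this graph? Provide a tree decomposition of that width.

Treewidth 1.
Bags: B1 = {0, 1}  B2 = {1, 2}
Tree: B1–B2

Every bag has size at most 2, so the width is 2 − 1 = 1 and tw(G) ≤ 1. G has an edge, so its treewidth is at least 1. The upper and lower bounds meet at 1, so that is the treewidth.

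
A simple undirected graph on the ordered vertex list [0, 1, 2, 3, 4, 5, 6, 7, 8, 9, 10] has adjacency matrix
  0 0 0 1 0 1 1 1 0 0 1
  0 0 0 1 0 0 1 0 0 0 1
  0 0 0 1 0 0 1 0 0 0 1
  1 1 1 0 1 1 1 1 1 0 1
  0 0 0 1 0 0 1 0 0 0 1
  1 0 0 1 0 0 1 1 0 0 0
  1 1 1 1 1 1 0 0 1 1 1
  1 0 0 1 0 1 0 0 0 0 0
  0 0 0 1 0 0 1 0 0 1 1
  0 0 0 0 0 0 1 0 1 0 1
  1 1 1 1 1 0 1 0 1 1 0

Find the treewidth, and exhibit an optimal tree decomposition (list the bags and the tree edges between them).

The largest bag has 4 vertices, giving width 3; this decomposition certifies tw(G) ≤ 3. On the other hand G contains the 4-clique {6, 8, 9, 10}. A clique must lie in a single bag of any decomposition, so no decomposition can have width below 3. The upper and lower bounds meet at 3, so that is the treewidth.

Treewidth 3.
Bags: B1 = {3, 4, 6, 10}  B2 = {3, 6, 8, 10}  B3 = {0, 3, 6, 10}  B4 = {1, 3, 6, 10}  B5 = {2, 3, 6, 10}  B6 = {0, 3, 5, 6}  B7 = {0, 3, 5, 7}  B8 = {6, 8, 9, 10}
Tree: B1–B2, B1–B3, B2–B4, B1–B5, B3–B6, B6–B7, B2–B8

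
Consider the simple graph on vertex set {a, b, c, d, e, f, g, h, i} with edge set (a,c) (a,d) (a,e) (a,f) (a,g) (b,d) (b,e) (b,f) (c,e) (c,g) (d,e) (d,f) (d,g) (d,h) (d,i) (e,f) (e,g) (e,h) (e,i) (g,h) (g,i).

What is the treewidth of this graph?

3

A width-3 tree decomposition is:
Bags: B1 = {a, d, e, g}  B2 = {d, e, g, i}  B3 = {a, d, e, f}  B4 = {a, c, e, g}  B5 = {b, d, e, f}  B6 = {d, e, g, h}
Tree: B1–B2, B1–B3, B1–B4, B3–B5, B1–B6
Each bag holds 4 vertices, so the decomposition has width 3, which upper-bounds the treewidth. Conversely, {d, e, g, h} is a clique of size 4, and the vertices of any clique must share a bag in every tree decomposition; so some bag has ≥ 4 vertices and tw(G) ≥ 3. Hence tw(G) = 3 exactly.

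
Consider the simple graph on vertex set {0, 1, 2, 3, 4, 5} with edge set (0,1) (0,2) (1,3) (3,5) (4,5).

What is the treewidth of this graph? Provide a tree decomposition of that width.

Each bag holds 2 vertices, so the decomposition has width 1, which upper-bounds the treewidth. Any graph with an edge has treewidth ≥ 1, and G has the edge 4–5. The upper and lower bounds meet at 1, so that is the treewidth.

Treewidth 1.
One such decomposition:
Bags: B1 = {4, 5}  B2 = {3, 5}  B3 = {1, 3}  B4 = {0, 1}  B5 = {0, 2}
Tree: B1–B2, B2–B3, B3–B4, B4–B5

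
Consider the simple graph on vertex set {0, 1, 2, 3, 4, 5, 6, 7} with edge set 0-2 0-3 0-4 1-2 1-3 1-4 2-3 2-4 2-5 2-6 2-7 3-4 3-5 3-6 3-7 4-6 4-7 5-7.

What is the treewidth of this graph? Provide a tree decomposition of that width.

Each bag holds 4 vertices, so the decomposition has width 3, which upper-bounds the treewidth. On the other hand G contains the 4-clique {0, 2, 3, 4}. A clique must lie in a single bag of any decomposition, so no decomposition can have width below 3. Hence tw(G) = 3 exactly.

Treewidth 3.
One such decomposition:
Bags: B1 = {2, 3, 4, 7}  B2 = {2, 3, 5, 7}  B3 = {2, 3, 4, 6}  B4 = {1, 2, 3, 4}  B5 = {0, 2, 3, 4}
Tree: B1–B2, B1–B3, B1–B4, B1–B5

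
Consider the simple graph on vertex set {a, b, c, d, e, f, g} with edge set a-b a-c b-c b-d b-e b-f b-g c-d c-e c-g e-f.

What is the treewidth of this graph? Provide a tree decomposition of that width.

Treewidth 2.
Bags: B1 = {a, b, c}  B2 = {b, c, e}  B3 = {b, c, d}  B4 = {b, e, f}  B5 = {b, c, g}
Tree: B1–B2, B2–B3, B2–B4, B1–B5

Every bag has size at most 3, so the width is 3 − 1 = 2 and tw(G) ≤ 2. Conversely, {b, c, d} is a clique of size 3, and the vertices of any clique must share a bag in every tree decomposition; so some bag has ≥ 3 vertices and tw(G) ≥ 2. Hence tw(G) = 2 exactly.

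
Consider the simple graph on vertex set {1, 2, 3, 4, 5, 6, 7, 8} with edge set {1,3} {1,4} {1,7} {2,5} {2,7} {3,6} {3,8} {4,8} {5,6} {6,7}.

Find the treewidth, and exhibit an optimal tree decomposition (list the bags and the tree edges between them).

Every bag has size at most 3, so the width is 3 − 1 = 2 and tw(G) ≤ 2. For the lower bound, G contains the cycle 5–2–7–6–5, so G is not a forest; only forests have treewidth ≤ 1, hence tw(G) ≥ 2. The upper and lower bounds meet at 2, so that is the treewidth.

Treewidth 2.
One optimal decomposition is:
Bags: B1 = {2, 5, 6}  B2 = {2, 6, 7}  B3 = {3, 6, 7}  B4 = {1, 3, 7}  B5 = {1, 3, 8}  B6 = {1, 4, 8}
Tree: B1–B2, B2–B3, B3–B4, B4–B5, B5–B6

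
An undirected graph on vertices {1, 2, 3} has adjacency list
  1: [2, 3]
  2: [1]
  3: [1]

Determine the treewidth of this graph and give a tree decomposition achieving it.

Treewidth 1.
One such decomposition:
Bags: B1 = {1, 3}  B2 = {1, 2}
Tree: B1–B2

Each bag holds 2 vertices, so the decomposition has width 1, which upper-bounds the treewidth. Any graph with an edge has treewidth ≥ 1, and G has the edge 1–3. Combining the bounds, tw(G) = 1.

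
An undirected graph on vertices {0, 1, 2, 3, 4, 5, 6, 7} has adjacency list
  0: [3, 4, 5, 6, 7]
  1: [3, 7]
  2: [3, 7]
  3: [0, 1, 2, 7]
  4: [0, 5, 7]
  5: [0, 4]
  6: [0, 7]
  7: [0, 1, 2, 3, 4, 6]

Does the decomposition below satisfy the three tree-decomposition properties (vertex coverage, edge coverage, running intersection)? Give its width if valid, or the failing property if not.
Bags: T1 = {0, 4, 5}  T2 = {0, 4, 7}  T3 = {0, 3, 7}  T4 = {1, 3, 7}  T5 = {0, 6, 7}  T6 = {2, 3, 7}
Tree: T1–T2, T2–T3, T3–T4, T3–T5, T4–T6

Yes; width 2.

Checking the three conditions: (i) the bags cover all of {0, 1, 2, 3, 4, 5, 6, 7}; (ii) for each edge, some bag contains both endpoints; (iii) the bags containing any fixed vertex form a subtree. All hold, so the decomposition is valid with width 3 − 1 = 2.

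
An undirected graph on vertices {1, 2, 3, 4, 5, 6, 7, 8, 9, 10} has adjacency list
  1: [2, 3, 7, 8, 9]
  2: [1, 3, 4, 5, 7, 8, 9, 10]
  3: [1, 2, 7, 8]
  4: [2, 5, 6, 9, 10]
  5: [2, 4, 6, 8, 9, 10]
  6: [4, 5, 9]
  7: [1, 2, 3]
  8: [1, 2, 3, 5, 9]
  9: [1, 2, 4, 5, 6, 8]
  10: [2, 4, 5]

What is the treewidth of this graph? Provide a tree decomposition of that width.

The largest bag has 4 vertices, giving width 3; this decomposition certifies tw(G) ≤ 3. On the other hand G contains the 4-clique {1, 2, 8, 9}. A clique must lie in a single bag of any decomposition, so no decomposition can have width below 3. Combining the bounds, tw(G) = 3.

Treewidth 3.
One such decomposition:
Bags: B1 = {1, 2, 8, 9}  B2 = {1, 2, 3, 8}  B3 = {2, 5, 8, 9}  B4 = {1, 2, 3, 7}  B5 = {2, 4, 5, 9}  B6 = {4, 5, 6, 9}  B7 = {2, 4, 5, 10}
Tree: B1–B2, B1–B3, B2–B4, B3–B5, B5–B6, B5–B7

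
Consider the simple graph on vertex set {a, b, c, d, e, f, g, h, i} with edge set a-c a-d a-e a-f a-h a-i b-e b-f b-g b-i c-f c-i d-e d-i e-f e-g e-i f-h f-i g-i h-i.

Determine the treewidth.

3

A width-3 tree decomposition is:
Bags: B1 = {b, e, f, i}  B2 = {a, e, f, i}  B3 = {a, f, h, i}  B4 = {a, d, e, i}  B5 = {b, e, g, i}  B6 = {a, c, f, i}
Tree: B1–B2, B2–B3, B2–B4, B1–B5, B2–B6
The largest bag has 4 vertices, giving width 3; this decomposition certifies tw(G) ≤ 3. For the lower bound, the 4 vertices {a, d, e, i} are pairwise adjacent, and any tree decomposition puts a clique entirely inside one bag — forcing width ≥ 3. Combining the bounds, tw(G) = 3.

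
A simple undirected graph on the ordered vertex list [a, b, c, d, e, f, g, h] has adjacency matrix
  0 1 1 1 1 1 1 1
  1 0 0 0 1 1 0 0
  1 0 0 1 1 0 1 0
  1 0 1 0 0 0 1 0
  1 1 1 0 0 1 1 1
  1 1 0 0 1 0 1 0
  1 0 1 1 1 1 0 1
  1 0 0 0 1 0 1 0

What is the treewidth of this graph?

3

A width-3 tree decomposition is:
Bags: B1 = {a, e, g, h}  B2 = {a, e, f, g}  B3 = {a, b, e, f}  B4 = {a, c, e, g}  B5 = {a, c, d, g}
Tree: B1–B2, B2–B3, B2–B4, B4–B5
The largest bag has 4 vertices, giving width 3; this decomposition certifies tw(G) ≤ 3. On the other hand G contains the 4-clique {a, c, d, g}. A clique must lie in a single bag of any decomposition, so no decomposition can have width below 3. Therefore the treewidth is 3.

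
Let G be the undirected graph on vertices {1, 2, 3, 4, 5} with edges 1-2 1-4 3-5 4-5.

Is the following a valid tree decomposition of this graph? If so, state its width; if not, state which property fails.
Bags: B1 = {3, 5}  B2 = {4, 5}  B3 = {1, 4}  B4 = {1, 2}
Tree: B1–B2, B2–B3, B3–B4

Yes; width 1.

Checking the three conditions: (i) the bags cover all of {1, 2, 3, 4, 5}; (ii) for each edge, some bag contains both endpoints; (iii) the bags containing any fixed vertex form a subtree. All hold, so the decomposition is valid with width 2 − 1 = 1.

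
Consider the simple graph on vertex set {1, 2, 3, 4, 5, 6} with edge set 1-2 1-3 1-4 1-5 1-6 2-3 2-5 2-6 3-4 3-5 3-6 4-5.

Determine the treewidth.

3

A width-3 tree decomposition is:
Bags: B1 = {1, 2, 3, 6}  B2 = {1, 2, 3, 5}  B3 = {1, 3, 4, 5}
Tree: B1–B2, B2–B3
Every bag has size at most 4, so the width is 4 − 1 = 3 and tw(G) ≤ 3. Conversely, {1, 2, 3, 5} is a clique of size 4, and the vertices of any clique must share a bag in every tree decomposition; so some bag has ≥ 4 vertices and tw(G) ≥ 3. Hence tw(G) = 3 exactly.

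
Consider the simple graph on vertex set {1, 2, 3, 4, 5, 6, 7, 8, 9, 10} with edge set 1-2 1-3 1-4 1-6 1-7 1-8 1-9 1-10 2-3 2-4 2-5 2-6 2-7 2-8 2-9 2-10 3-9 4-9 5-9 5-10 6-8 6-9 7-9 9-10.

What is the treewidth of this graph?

3

A width-3 tree decomposition is:
Bags: B1 = {1, 2, 4, 9}  B2 = {1, 2, 9, 10}  B3 = {1, 2, 7, 9}  B4 = {1, 2, 6, 9}  B5 = {2, 5, 9, 10}  B6 = {1, 2, 3, 9}  B7 = {1, 2, 6, 8}
Tree: B1–B2, B1–B3, B2–B4, B2–B5, B1–B6, B4–B7
The largest bag has 4 vertices, giving width 3; this decomposition certifies tw(G) ≤ 3. On the other hand G contains the 4-clique {1, 2, 6, 8}. A clique must lie in a single bag of any decomposition, so no decomposition can have width below 3. The upper and lower bounds meet at 3, so that is the treewidth.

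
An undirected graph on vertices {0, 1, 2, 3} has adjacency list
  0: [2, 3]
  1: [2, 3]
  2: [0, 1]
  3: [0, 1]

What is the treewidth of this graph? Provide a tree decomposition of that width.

The largest bag has 3 vertices, giving width 2; this decomposition certifies tw(G) ≤ 2. For the lower bound, G contains the cycle 0–3–1–2–0, so G is not a forest; only forests have treewidth ≤ 1, hence tw(G) ≥ 2. Hence tw(G) = 2 exactly.

Treewidth 2.
Bags: B1 = {0, 1, 3}  B2 = {0, 1, 2}
Tree: B1–B2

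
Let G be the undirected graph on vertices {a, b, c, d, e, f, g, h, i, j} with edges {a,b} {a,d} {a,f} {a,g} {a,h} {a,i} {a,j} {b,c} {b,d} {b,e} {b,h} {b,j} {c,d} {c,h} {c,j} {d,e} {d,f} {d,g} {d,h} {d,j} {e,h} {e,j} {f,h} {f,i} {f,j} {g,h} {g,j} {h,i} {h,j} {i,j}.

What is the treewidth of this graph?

A width-4 tree decomposition is:
Bags: B1 = {a, b, d, h, j}  B2 = {a, d, f, h, j}  B3 = {a, f, h, i, j}  B4 = {b, c, d, h, j}  B5 = {a, d, g, h, j}  B6 = {b, d, e, h, j}
Tree: B1–B2, B2–B3, B1–B4, B2–B5, B1–B6
Every bag has size at most 5, so the width is 5 − 1 = 4 and tw(G) ≤ 4. Conversely, {a, d, g, h, j} is a clique of size 5, and the vertices of any clique must share a bag in every tree decomposition; so some bag has ≥ 5 vertices and tw(G) ≥ 4. Hence tw(G) = 4 exactly.

4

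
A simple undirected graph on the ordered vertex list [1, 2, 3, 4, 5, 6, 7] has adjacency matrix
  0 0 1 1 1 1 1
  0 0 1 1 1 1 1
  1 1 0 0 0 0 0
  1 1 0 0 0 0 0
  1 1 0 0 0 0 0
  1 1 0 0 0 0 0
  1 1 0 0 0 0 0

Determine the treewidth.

2

A width-2 tree decomposition is:
Bags: B1 = {1, 2, 3}  B2 = {1, 2, 7}  B3 = {1, 2, 4}  B4 = {1, 2, 5}  B5 = {1, 2, 6}
Tree: B1–B2, B2–B3, B3–B4, B4–B5
Each bag holds 3 vertices, so the decomposition has width 2, which upper-bounds the treewidth. For the lower bound, G contains the cycle 1–3–2–7–1, so G is not a forest; only forests have treewidth ≤ 1, hence tw(G) ≥ 2. Combining the bounds, tw(G) = 2.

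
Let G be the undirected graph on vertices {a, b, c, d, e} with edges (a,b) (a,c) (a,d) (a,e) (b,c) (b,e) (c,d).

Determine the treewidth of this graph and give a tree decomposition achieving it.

Every bag has size at most 3, so the width is 3 − 1 = 2 and tw(G) ≤ 2. On the other hand G contains the 3-clique {a, b, e}. A clique must lie in a single bag of any decomposition, so no decomposition can have width below 2. Hence tw(G) = 2 exactly.

Treewidth 2.
One optimal decomposition is:
Bags: B1 = {a, b, c}  B2 = {a, c, d}  B3 = {a, b, e}
Tree: B1–B2, B1–B3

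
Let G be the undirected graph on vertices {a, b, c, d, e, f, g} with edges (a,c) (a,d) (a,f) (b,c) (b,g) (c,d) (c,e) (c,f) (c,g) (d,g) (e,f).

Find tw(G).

A width-2 tree decomposition is:
Bags: B1 = {a, c, d}  B2 = {a, c, f}  B3 = {c, d, g}  B4 = {c, e, f}  B5 = {b, c, g}
Tree: B1–B2, B1–B3, B2–B4, B3–B5
The largest bag has 3 vertices, giving width 2; this decomposition certifies tw(G) ≤ 2. For the lower bound, the 3 vertices {c, d, g} are pairwise adjacent, and any tree decomposition puts a clique entirely inside one bag — forcing width ≥ 2. Therefore the treewidth is 2.

2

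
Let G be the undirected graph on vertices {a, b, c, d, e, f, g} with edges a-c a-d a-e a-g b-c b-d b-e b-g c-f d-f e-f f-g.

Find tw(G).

A width-3 tree decomposition is:
Bags: B1 = {a, b, f, g}  B2 = {a, b, e, f}  B3 = {a, b, c, f}  B4 = {a, b, d, f}
Tree: B1–B2, B2–B3, B3–B4
The largest bag has 4 vertices, giving width 3; this decomposition certifies tw(G) ≤ 3. For the lower bound: the 4 vertex sets {f,g}, {a,e}, {b}, {c} are disjoint, each induces a connected subgraph, and every pair is joined by at least one edge of G. Contracting each set to a single vertex therefore yields K_{4} as a minor, and since treewidth is minor-monotone, tw(G) ≥ tw(K_{4}) = 3. Therefore the treewidth is 3.

3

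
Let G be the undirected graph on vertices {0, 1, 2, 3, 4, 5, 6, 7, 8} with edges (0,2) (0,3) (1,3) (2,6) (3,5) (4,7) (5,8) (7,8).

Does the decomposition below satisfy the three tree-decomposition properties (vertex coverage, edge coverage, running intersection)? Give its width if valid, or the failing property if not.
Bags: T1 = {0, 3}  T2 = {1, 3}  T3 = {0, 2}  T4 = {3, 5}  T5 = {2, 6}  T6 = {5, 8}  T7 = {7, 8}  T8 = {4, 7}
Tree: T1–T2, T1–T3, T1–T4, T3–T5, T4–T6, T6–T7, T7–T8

Yes; width 1.

Every vertex of G appears in some bag (union = {0, 1, 2, 3, 4, 5, 6, 7, 8}); every edge is covered by a bag; and for each vertex v the set of bags containing v is connected in the bag tree. The decomposition is therefore valid. The largest bag has 2 vertices, so the width is 1.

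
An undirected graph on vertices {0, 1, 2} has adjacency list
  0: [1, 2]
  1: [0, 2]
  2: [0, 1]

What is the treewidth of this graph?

A width-2 tree decomposition is:
Bags: B1 = {0, 1, 2}
Tree: (single bag)
With just one bag of size 3, the width is 3 − 1 = 2, so tw(G) ≤ 2. Conversely, {0, 1, 2} is a clique of size 3, and the vertices of any clique must share a bag in every tree decomposition; so some bag has ≥ 3 vertices and tw(G) ≥ 2. The upper and lower bounds meet at 2, so that is the treewidth.

2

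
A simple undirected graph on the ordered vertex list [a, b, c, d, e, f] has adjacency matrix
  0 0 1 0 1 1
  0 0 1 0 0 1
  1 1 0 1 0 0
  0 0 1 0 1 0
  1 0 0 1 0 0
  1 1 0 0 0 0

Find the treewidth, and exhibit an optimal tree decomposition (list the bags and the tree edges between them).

Every bag has size at most 3, so the width is 3 − 1 = 2 and tw(G) ≤ 2. Since b–f–a–c–b is a cycle in G, G is not acyclic. Forests are exactly the graphs of treewidth ≤ 1, so tw(G) ≥ 2. Combining the bounds, tw(G) = 2.

Treewidth 2.
One optimal decomposition is:
Bags: B1 = {b, c, f}  B2 = {a, c, f}  B3 = {a, c, d}  B4 = {a, d, e}
Tree: B1–B2, B2–B3, B3–B4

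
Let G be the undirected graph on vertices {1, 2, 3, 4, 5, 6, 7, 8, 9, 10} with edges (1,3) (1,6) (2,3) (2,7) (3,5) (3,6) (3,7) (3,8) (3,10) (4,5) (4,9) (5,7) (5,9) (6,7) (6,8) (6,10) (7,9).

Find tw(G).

2

A width-2 tree decomposition is:
Bags: B1 = {2, 3, 7}  B2 = {3, 6, 7}  B3 = {1, 3, 6}  B4 = {3, 6, 10}  B5 = {3, 5, 7}  B6 = {3, 6, 8}  B7 = {5, 7, 9}  B8 = {4, 5, 9}
Tree: B1–B2, B2–B3, B2–B4, B2–B5, B4–B6, B5–B7, B7–B8
Every bag has size at most 3, so the width is 3 − 1 = 2 and tw(G) ≤ 2. Conversely, {4, 5, 9} is a clique of size 3, and the vertices of any clique must share a bag in every tree decomposition; so some bag has ≥ 3 vertices and tw(G) ≥ 2. Hence tw(G) = 2 exactly.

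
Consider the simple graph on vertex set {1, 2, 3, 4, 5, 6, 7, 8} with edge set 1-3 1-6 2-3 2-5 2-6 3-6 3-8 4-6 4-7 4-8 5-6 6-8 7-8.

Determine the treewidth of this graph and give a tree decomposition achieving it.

Every bag has size at most 3, so the width is 3 − 1 = 2 and tw(G) ≤ 2. For the lower bound, the 3 vertices {3, 6, 8} are pairwise adjacent, and any tree decomposition puts a clique entirely inside one bag — forcing width ≥ 2. The upper and lower bounds meet at 2, so that is the treewidth.

Treewidth 2.
Bags: B1 = {2, 5, 6}  B2 = {2, 3, 6}  B3 = {3, 6, 8}  B4 = {4, 6, 8}  B5 = {1, 3, 6}  B6 = {4, 7, 8}
Tree: B1–B2, B2–B3, B3–B4, B2–B5, B4–B6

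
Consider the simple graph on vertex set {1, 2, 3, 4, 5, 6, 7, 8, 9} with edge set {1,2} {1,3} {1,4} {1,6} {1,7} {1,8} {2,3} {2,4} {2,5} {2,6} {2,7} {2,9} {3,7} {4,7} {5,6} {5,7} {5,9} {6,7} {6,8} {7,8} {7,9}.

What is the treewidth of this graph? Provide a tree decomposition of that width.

Treewidth 3.
One optimal decomposition is:
Bags: B1 = {1, 2, 6, 7}  B2 = {1, 6, 7, 8}  B3 = {2, 5, 6, 7}  B4 = {2, 5, 7, 9}  B5 = {1, 2, 4, 7}  B6 = {1, 2, 3, 7}
Tree: B1–B2, B1–B3, B3–B4, B1–B5, B5–B6

The largest bag has 4 vertices, giving width 3; this decomposition certifies tw(G) ≤ 3. For the lower bound, the 4 vertices {1, 6, 7, 8} are pairwise adjacent, and any tree decomposition puts a clique entirely inside one bag — forcing width ≥ 3. Combining the bounds, tw(G) = 3.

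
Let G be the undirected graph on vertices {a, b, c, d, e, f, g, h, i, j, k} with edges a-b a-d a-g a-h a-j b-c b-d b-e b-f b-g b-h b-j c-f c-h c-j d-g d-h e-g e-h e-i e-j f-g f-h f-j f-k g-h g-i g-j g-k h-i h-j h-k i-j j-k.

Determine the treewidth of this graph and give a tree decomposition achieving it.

Every bag has size at most 5, so the width is 5 − 1 = 4 and tw(G) ≤ 4. On the other hand G contains the 5-clique {a, b, d, g, h}. A clique must lie in a single bag of any decomposition, so no decomposition can have width below 4. Therefore the treewidth is 4.

Treewidth 4.
One optimal decomposition is:
Bags: B1 = {b, e, g, h, j}  B2 = {b, f, g, h, j}  B3 = {e, g, h, i, j}  B4 = {f, g, h, j, k}  B5 = {b, c, f, h, j}  B6 = {a, b, g, h, j}  B7 = {a, b, d, g, h}
Tree: B1–B2, B1–B3, B2–B4, B2–B5, B2–B6, B6–B7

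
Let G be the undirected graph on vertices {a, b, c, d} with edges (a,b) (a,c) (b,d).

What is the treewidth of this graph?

1

A width-1 tree decomposition is:
Bags: B1 = {a, c}  B2 = {a, b}  B3 = {b, d}
Tree: B1–B2, B2–B3
The largest bag has 2 vertices, giving width 1; this decomposition certifies tw(G) ≤ 1. G has an edge, so its treewidth is at least 1. The upper and lower bounds meet at 1, so that is the treewidth.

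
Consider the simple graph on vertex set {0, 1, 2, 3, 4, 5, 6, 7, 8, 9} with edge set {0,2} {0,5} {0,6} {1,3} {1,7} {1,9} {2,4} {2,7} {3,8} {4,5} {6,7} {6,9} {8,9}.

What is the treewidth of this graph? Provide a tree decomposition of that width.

Treewidth 2.
One optimal decomposition is:
Bags: B1 = {1, 3, 8}  B2 = {1, 8, 9}  B3 = {1, 7, 9}  B4 = {6, 7, 9}  B5 = {2, 6, 7}  B6 = {0, 2, 6}  B7 = {0, 2, 4}  B8 = {0, 4, 5}
Tree: B1–B2, B2–B3, B3–B4, B4–B5, B5–B6, B6–B7, B7–B8

Each bag holds 3 vertices, so the decomposition has width 2, which upper-bounds the treewidth. Since 3–8–9–1–3 is a cycle in G, G is not acyclic. Forests are exactly the graphs of treewidth ≤ 1, so tw(G) ≥ 2. Hence tw(G) = 2 exactly.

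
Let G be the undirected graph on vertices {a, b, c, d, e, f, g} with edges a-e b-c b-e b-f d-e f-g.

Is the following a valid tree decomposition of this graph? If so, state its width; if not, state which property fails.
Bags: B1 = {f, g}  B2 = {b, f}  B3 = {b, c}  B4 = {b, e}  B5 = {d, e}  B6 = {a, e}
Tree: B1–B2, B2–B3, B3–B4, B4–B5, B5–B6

Vertex coverage: the bags together contain {a, b, c, d, e, f, g}, the full vertex set. Edge coverage: each edge of G has both endpoints in at least one bag. Running intersection: for every vertex, the bags containing it form a connected subtree. All three properties hold, so this is a valid tree decomposition of width max|bag| − 1 = 1, and hence tw(G) ≤ 1.

Yes; width 1.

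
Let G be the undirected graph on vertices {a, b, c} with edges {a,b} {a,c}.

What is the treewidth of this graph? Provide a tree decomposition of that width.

Each bag holds 2 vertices, so the decomposition has width 1, which upper-bounds the treewidth. G has an edge, so its treewidth is at least 1. The upper and lower bounds meet at 1, so that is the treewidth.

Treewidth 1.
One such decomposition:
Bags: B1 = {a, c}  B2 = {a, b}
Tree: B1–B2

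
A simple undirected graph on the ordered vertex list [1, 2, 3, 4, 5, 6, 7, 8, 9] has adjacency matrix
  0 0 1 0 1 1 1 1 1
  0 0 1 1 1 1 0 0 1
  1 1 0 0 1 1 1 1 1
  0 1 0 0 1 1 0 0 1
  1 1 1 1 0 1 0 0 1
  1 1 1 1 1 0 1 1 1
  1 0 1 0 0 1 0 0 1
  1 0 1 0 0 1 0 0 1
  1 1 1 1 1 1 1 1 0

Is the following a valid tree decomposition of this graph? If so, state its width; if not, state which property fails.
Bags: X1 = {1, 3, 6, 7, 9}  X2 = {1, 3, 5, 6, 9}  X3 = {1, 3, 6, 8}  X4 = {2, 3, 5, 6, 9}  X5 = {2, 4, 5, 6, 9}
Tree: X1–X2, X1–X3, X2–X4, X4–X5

No — edge (9,8) lies in no bag.

A tree decomposition must satisfy three properties: every vertex lies in some bag; for every edge, both endpoints lie together in some bag; and for every vertex, the bags containing it form a connected subtree. Here edge (9,8) lies in no bag, so the decomposition is invalid.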